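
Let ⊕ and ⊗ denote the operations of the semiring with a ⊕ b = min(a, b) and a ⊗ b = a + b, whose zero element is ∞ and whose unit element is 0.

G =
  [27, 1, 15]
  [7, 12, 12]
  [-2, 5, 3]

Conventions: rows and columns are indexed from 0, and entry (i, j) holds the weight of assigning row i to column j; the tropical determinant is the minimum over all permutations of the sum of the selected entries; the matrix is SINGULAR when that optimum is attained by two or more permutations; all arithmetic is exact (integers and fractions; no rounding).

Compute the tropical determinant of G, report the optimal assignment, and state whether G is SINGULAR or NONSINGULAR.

σ = (0, 1, 2): 27 + 12 + 3 = 42
σ = (0, 2, 1): 27 + 12 + 5 = 44
σ = (1, 0, 2): 1 + 7 + 3 = 11
σ = (1, 2, 0): 1 + 12 + (-2) = 11
σ = (2, 0, 1): 15 + 7 + 5 = 27
σ = (2, 1, 0): 15 + 12 + (-2) = 25
Optimal value attained by: σ = (1, 0, 2).
Answer: det⊕(G) = 11; verdict: SINGULAR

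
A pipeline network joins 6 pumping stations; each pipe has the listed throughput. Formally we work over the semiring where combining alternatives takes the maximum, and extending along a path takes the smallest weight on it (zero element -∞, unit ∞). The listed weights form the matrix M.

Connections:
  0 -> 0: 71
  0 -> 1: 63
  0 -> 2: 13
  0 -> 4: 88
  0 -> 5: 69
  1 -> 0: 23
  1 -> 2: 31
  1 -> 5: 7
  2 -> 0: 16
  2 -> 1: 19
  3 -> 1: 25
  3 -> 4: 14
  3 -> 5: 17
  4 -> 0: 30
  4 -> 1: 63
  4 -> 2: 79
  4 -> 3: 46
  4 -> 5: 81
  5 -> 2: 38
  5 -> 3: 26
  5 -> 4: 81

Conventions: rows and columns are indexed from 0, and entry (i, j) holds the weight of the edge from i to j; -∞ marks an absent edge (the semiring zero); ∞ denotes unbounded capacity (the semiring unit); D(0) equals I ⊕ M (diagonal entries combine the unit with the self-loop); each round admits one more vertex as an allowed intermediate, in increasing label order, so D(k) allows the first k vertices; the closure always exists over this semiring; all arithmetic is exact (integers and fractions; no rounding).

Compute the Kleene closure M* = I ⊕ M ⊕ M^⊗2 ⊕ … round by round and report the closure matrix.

D(0):
  [∞, 63, 13, -∞, 88, 69]
  [23, ∞, 31, -∞, -∞, 7]
  [16, 19, ∞, -∞, -∞, -∞]
  [-∞, 25, -∞, ∞, 14, 17]
  [30, 63, 79, 46, ∞, 81]
  [-∞, -∞, 38, 26, 81, ∞]
D(1):
  [∞, 63, 13, -∞, 88, 69]
  [23, ∞, 31, -∞, 23, 23]
  [16, 19, ∞, -∞, 16, 16]
  [-∞, 25, -∞, ∞, 14, 17]
  [30, 63, 79, 46, ∞, 81]
  [-∞, -∞, 38, 26, 81, ∞]
D(2):
  [∞, 63, 31, -∞, 88, 69]
  [23, ∞, 31, -∞, 23, 23]
  [19, 19, ∞, -∞, 19, 19]
  [23, 25, 25, ∞, 23, 23]
  [30, 63, 79, 46, ∞, 81]
  [-∞, -∞, 38, 26, 81, ∞]
D(3):
  [∞, 63, 31, -∞, 88, 69]
  [23, ∞, 31, -∞, 23, 23]
  [19, 19, ∞, -∞, 19, 19]
  [23, 25, 25, ∞, 23, 23]
  [30, 63, 79, 46, ∞, 81]
  [19, 19, 38, 26, 81, ∞]
D(4):
  [∞, 63, 31, -∞, 88, 69]
  [23, ∞, 31, -∞, 23, 23]
  [19, 19, ∞, -∞, 19, 19]
  [23, 25, 25, ∞, 23, 23]
  [30, 63, 79, 46, ∞, 81]
  [23, 25, 38, 26, 81, ∞]
D(5):
  [∞, 63, 79, 46, 88, 81]
  [23, ∞, 31, 23, 23, 23]
  [19, 19, ∞, 19, 19, 19]
  [23, 25, 25, ∞, 23, 23]
  [30, 63, 79, 46, ∞, 81]
  [30, 63, 79, 46, 81, ∞]
D(6):
  [∞, 63, 79, 46, 88, 81]
  [23, ∞, 31, 23, 23, 23]
  [19, 19, ∞, 19, 19, 19]
  [23, 25, 25, ∞, 23, 23]
  [30, 63, 79, 46, ∞, 81]
  [30, 63, 79, 46, 81, ∞]
Answer: M* = [[∞, 63, 79, 46, 88, 81], [23, ∞, 31, 23, 23, 23], [19, 19, ∞, 19, 19, 19], [23, 25, 25, ∞, 23, 23], [30, 63, 79, 46, ∞, 81], [30, 63, 79, 46, 81, ∞]]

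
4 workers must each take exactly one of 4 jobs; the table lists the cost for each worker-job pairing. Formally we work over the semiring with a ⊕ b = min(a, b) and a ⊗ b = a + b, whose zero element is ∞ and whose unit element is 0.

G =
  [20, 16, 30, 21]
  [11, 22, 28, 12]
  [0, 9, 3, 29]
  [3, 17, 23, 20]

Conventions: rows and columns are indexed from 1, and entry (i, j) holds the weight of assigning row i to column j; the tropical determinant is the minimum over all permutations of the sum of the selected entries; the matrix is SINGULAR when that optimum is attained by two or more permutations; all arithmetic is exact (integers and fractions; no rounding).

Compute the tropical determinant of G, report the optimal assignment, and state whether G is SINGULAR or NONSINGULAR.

σ = (1, 2, 3, 4): 20 + 22 + 3 + 20 = 65
σ = (1, 2, 4, 3): 20 + 22 + 29 + 23 = 94
σ = (1, 3, 2, 4): 20 + 28 + 9 + 20 = 77
σ = (1, 3, 4, 2): 20 + 28 + 29 + 17 = 94
σ = (1, 4, 2, 3): 20 + 12 + 9 + 23 = 64
σ = (1, 4, 3, 2): 20 + 12 + 3 + 17 = 52
σ = (2, 1, 3, 4): 16 + 11 + 3 + 20 = 50
σ = (2, 1, 4, 3): 16 + 11 + 29 + 23 = 79
σ = (2, 3, 1, 4): 16 + 28 + 0 + 20 = 64
σ = (2, 3, 4, 1): 16 + 28 + 29 + 3 = 76
σ = (2, 4, 1, 3): 16 + 12 + 0 + 23 = 51
σ = (2, 4, 3, 1): 16 + 12 + 3 + 3 = 34
σ = (3, 1, 2, 4): 30 + 11 + 9 + 20 = 70
σ = (3, 1, 4, 2): 30 + 11 + 29 + 17 = 87
σ = (3, 2, 1, 4): 30 + 22 + 0 + 20 = 72
σ = (3, 2, 4, 1): 30 + 22 + 29 + 3 = 84
σ = (3, 4, 1, 2): 30 + 12 + 0 + 17 = 59
σ = (3, 4, 2, 1): 30 + 12 + 9 + 3 = 54
σ = (4, 1, 2, 3): 21 + 11 + 9 + 23 = 64
σ = (4, 1, 3, 2): 21 + 11 + 3 + 17 = 52
σ = (4, 2, 1, 3): 21 + 22 + 0 + 23 = 66
σ = (4, 2, 3, 1): 21 + 22 + 3 + 3 = 49
σ = (4, 3, 1, 2): 21 + 28 + 0 + 17 = 66
σ = (4, 3, 2, 1): 21 + 28 + 9 + 3 = 61
Optimal value attained by: σ = (2, 4, 3, 1).
Answer: det⊕(G) = 34; verdict: NONSINGULAR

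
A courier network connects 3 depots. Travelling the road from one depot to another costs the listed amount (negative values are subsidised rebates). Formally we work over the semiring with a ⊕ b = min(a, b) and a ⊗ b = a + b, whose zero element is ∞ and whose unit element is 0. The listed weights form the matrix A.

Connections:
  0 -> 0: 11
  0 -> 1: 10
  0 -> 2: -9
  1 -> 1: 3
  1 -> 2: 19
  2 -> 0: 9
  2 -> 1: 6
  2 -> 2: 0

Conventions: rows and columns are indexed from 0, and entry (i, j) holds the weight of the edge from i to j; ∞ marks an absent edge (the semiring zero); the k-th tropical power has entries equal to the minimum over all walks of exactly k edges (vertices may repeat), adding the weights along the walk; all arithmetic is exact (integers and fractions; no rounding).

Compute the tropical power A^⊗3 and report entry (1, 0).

A^⊗2:
  [0, -3, -9]
  [28, 6, 19]
  [9, 6, 0]
A^⊗3:
  [0, -3, -9]
  [28, 9, 19]
  [9, 6, 0]
Key observation: the optimum is the walk 1->2->2->0, with weight 19 + 0 + 9 = 28.
Optimal value attained by: walk 1->2->2->0.
Answer: (A^⊗3)[1][0] = 28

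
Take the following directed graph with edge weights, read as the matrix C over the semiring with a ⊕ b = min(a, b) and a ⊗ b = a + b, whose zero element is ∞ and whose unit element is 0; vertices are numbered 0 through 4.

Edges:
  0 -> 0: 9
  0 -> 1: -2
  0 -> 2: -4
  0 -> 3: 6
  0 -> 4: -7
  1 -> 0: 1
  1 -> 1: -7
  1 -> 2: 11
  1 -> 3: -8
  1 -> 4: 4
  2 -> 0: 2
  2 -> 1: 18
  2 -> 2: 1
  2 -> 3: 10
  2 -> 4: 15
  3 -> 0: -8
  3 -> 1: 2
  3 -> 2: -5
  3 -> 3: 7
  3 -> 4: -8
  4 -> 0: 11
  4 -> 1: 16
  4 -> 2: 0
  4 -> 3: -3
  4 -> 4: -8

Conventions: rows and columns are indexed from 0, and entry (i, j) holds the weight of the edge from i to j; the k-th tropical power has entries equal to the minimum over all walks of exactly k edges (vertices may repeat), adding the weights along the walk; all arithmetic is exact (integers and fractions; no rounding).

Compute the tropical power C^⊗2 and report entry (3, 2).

C^⊗2:
  [-2, -9, -7, -10, -15]
  [-16, -14, -13, -15, -16]
  [2, 0, -2, 8, -5]
  [-3, -10, -12, -11, -16]
  [-11, -1, -8, -11, -16]
Key observation: the optimum is the walk 3->0->2, with weight (-8) + (-4) = -12.
Optimal value attained by: walk 3->0->2.
Answer: (C^⊗2)[3][2] = -12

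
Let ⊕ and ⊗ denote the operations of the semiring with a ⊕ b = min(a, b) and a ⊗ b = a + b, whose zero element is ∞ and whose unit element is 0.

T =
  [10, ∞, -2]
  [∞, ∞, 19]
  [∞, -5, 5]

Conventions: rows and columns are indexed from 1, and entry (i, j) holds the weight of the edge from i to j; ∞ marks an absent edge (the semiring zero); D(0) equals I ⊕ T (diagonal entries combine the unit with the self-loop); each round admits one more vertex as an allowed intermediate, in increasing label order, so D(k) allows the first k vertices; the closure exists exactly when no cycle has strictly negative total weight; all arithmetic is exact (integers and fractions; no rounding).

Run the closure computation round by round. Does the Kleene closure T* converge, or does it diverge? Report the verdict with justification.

D(0):
  [0, ∞, -2]
  [∞, 0, 19]
  [∞, -5, 0]
D(1):
  [0, ∞, -2]
  [∞, 0, 19]
  [∞, -5, 0]
D(2):
  [0, ∞, -2]
  [∞, 0, 19]
  [∞, -5, 0]
D(3):
  [0, -7, -2]
  [∞, 0, 19]
  [∞, -5, 0]
Key observation: every diagonal entry stays at the unit through all rounds, so no improving cycle exists.
Answer: CONVERGES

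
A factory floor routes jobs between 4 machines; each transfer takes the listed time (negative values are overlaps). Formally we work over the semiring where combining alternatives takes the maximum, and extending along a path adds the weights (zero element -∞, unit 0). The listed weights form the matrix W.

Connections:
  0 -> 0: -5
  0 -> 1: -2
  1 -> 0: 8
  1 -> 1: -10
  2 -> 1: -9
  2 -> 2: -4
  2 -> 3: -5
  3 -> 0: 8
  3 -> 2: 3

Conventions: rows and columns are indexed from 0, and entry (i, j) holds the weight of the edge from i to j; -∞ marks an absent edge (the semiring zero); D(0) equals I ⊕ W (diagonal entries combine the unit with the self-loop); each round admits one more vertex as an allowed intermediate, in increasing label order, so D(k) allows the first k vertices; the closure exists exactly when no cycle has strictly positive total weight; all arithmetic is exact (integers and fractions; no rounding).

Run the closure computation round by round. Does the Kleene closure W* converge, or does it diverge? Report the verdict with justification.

D(0):
  [0, -2, -∞, -∞]
  [8, 0, -∞, -∞]
  [-∞, -9, 0, -5]
  [8, -∞, 3, 0]
Detection: at round 1, diagonal entry (1, 1) turns strictly positive.
Key observation: the cycle 1->0->1 has total weight 8 + (-2), which is strictly positive.
Answer: DIVERGES — positive cycle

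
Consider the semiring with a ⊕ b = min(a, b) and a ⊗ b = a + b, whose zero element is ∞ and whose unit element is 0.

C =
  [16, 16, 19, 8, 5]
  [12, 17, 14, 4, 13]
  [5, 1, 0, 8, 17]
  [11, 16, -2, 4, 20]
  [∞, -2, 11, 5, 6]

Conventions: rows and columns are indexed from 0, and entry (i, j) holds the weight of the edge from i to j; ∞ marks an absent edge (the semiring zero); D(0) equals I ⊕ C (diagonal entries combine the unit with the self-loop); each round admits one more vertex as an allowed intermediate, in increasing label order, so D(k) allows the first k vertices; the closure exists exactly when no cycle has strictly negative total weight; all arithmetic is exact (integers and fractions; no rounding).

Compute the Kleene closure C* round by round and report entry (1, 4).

D(0):
  [0, 16, 19, 8, 5]
  [12, 0, 14, 4, 13]
  [5, 1, 0, 8, 17]
  [11, 16, -2, 0, 20]
  [∞, -2, 11, 5, 0]
D(1):
  [0, 16, 19, 8, 5]
  [12, 0, 14, 4, 13]
  [5, 1, 0, 8, 10]
  [11, 16, -2, 0, 16]
  [∞, -2, 11, 5, 0]
D(2):
  [0, 16, 19, 8, 5]
  [12, 0, 14, 4, 13]
  [5, 1, 0, 5, 10]
  [11, 16, -2, 0, 16]
  [10, -2, 11, 2, 0]
D(3):
  [0, 16, 19, 8, 5]
  [12, 0, 14, 4, 13]
  [5, 1, 0, 5, 10]
  [3, -1, -2, 0, 8]
  [10, -2, 11, 2, 0]
D(4):
  [0, 7, 6, 8, 5]
  [7, 0, 2, 4, 12]
  [5, 1, 0, 5, 10]
  [3, -1, -2, 0, 8]
  [5, -2, 0, 2, 0]
D(5):
  [0, 3, 5, 7, 5]
  [7, 0, 2, 4, 12]
  [5, 1, 0, 5, 10]
  [3, -1, -2, 0, 8]
  [5, -2, 0, 2, 0]
Answer: C*[1][4] = 12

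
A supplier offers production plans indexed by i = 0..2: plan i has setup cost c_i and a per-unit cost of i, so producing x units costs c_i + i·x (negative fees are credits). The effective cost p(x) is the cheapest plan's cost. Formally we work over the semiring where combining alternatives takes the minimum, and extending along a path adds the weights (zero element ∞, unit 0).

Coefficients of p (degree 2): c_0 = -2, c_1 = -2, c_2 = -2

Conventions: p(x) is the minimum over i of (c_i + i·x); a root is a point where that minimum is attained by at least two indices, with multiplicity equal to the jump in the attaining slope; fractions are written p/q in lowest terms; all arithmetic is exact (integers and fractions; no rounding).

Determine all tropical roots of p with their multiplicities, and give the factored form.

hull edge (i=0, c=-2) to (i=2, c=-2): slope 0, span 2
Factored form: p(x) = -2 ⊗ (x ⊕ 0) ⊗ (x ⊕ 0)
Answer: roots = 0 (mult 2)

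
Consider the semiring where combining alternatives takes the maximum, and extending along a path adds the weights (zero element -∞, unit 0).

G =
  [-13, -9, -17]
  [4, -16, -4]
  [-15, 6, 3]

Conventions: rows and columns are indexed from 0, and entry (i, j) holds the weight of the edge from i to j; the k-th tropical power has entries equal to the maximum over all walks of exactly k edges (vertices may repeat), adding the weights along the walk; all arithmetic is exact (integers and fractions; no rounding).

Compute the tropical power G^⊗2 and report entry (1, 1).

G^⊗2:
  [-5, -11, -13]
  [-9, 2, -1]
  [10, 9, 6]
Key observation: the optimum is the walk 1->2->1, with weight (-4) + 6 = 2.
Optimal value attained by: walk 1->2->1.
Answer: (G^⊗2)[1][1] = 2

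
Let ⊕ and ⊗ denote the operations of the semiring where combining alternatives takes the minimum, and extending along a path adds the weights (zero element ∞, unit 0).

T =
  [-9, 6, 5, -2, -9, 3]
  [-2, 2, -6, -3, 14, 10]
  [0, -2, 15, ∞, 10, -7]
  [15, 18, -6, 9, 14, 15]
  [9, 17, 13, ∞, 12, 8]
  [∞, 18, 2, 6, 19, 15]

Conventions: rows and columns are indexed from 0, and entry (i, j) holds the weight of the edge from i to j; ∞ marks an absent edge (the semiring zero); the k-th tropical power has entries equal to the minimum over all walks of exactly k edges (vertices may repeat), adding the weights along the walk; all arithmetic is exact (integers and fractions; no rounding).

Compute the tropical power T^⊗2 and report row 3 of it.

T^⊗2:
  [-18, -3, -8, -11, -18, -6]
  [-11, -8, -9, -4, -11, -13]
  [-9, 0, -8, -5, -9, 3]
  [-6, -8, 3, 13, 4, -13]
  [0, 11, 10, 7, 0, 6]
  [2, 0, 0, 15, 12, -5]
Answer: row 3 of T^⊗2 = [-6, -8, 3, 13, 4, -13]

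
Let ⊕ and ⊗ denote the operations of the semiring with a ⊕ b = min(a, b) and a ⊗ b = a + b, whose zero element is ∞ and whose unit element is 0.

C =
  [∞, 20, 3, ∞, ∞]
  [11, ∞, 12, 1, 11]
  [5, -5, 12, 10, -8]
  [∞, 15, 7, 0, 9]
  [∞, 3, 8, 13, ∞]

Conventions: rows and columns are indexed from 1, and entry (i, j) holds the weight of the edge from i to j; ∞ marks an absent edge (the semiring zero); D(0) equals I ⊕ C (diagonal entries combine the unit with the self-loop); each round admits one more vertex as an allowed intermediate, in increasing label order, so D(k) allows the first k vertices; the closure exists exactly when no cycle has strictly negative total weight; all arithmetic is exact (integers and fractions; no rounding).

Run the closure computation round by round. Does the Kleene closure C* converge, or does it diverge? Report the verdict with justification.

D(0):
  [0, 20, 3, ∞, ∞]
  [11, 0, 12, 1, 11]
  [5, -5, 0, 10, -8]
  [∞, 15, 7, 0, 9]
  [∞, 3, 8, 13, 0]
D(1):
  [0, 20, 3, ∞, ∞]
  [11, 0, 12, 1, 11]
  [5, -5, 0, 10, -8]
  [∞, 15, 7, 0, 9]
  [∞, 3, 8, 13, 0]
D(2):
  [0, 20, 3, 21, 31]
  [11, 0, 12, 1, 11]
  [5, -5, 0, -4, -8]
  [26, 15, 7, 0, 9]
  [14, 3, 8, 4, 0]
D(3):
  [0, -2, 3, -1, -5]
  [11, 0, 12, 1, 4]
  [5, -5, 0, -4, -8]
  [12, 2, 7, 0, -1]
  [13, 3, 8, 4, 0]
D(4):
  [0, -2, 3, -1, -5]
  [11, 0, 8, 1, 0]
  [5, -5, 0, -4, -8]
  [12, 2, 7, 0, -1]
  [13, 3, 8, 4, 0]
D(5):
  [0, -2, 3, -1, -5]
  [11, 0, 8, 1, 0]
  [5, -5, 0, -4, -8]
  [12, 2, 7, 0, -1]
  [13, 3, 8, 4, 0]
Key observation: every diagonal entry stays at the unit through all rounds, so no improving cycle exists.
Answer: CONVERGES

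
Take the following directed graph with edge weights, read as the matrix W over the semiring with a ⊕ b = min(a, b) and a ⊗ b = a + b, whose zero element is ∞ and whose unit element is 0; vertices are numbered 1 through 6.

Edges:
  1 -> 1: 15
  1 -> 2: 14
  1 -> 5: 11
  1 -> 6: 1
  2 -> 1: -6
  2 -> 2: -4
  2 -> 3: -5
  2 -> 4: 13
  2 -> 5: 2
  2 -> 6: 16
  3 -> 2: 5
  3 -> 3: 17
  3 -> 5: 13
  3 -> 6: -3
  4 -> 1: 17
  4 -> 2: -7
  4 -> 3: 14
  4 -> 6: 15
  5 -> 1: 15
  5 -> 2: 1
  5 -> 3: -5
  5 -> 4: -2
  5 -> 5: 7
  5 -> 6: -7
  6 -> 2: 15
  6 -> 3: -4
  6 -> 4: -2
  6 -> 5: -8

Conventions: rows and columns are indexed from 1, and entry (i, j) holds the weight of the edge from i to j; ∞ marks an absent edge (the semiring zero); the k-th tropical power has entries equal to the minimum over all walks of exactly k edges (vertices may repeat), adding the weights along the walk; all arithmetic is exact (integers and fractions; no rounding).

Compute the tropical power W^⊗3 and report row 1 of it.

W^⊗2:
  [8, 10, -3, -1, -7, 4]
  [-10, -8, -9, 0, -2, -8]
  [-1, 1, -7, -5, -11, 6]
  [-13, -11, -12, 6, -5, 9]
  [-5, -9, -11, -9, -15, -8]
  [7, -9, -13, -10, -1, -15]
W^⊗3:
  [4, -8, -12, -9, -4, -14]
  [-14, -12, -13, -10, -16, -12]
  [-5, -12, -16, -13, -4, -18]
  [-17, -15, -16, -7, -9, -15]
  [-15, -16, -20, -17, -16, -22]
  [-15, -17, -19, -17, -23, -16]
Answer: row 1 of W^⊗3 = [4, -8, -12, -9, -4, -14]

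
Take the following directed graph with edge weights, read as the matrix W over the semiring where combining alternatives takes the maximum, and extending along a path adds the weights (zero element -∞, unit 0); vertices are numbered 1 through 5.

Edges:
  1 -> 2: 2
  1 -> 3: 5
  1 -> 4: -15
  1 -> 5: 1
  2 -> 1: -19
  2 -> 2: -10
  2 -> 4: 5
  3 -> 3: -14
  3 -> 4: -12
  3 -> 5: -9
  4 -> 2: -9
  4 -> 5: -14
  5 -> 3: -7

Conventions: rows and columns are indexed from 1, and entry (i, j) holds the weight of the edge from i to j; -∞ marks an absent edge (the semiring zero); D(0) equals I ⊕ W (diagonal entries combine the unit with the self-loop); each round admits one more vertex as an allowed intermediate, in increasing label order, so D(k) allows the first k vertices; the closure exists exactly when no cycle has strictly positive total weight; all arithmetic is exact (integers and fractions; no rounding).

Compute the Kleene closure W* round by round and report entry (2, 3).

D(0):
  [0, 2, 5, -15, 1]
  [-19, 0, -∞, 5, -∞]
  [-∞, -∞, 0, -12, -9]
  [-∞, -9, -∞, 0, -14]
  [-∞, -∞, -7, -∞, 0]
D(1):
  [0, 2, 5, -15, 1]
  [-19, 0, -14, 5, -18]
  [-∞, -∞, 0, -12, -9]
  [-∞, -9, -∞, 0, -14]
  [-∞, -∞, -7, -∞, 0]
D(2):
  [0, 2, 5, 7, 1]
  [-19, 0, -14, 5, -18]
  [-∞, -∞, 0, -12, -9]
  [-28, -9, -23, 0, -14]
  [-∞, -∞, -7, -∞, 0]
D(3):
  [0, 2, 5, 7, 1]
  [-19, 0, -14, 5, -18]
  [-∞, -∞, 0, -12, -9]
  [-28, -9, -23, 0, -14]
  [-∞, -∞, -7, -19, 0]
D(4):
  [0, 2, 5, 7, 1]
  [-19, 0, -14, 5, -9]
  [-40, -21, 0, -12, -9]
  [-28, -9, -23, 0, -14]
  [-47, -28, -7, -19, 0]
D(5):
  [0, 2, 5, 7, 1]
  [-19, 0, -14, 5, -9]
  [-40, -21, 0, -12, -9]
  [-28, -9, -21, 0, -14]
  [-47, -28, -7, -19, 0]
Answer: W*[2][3] = -14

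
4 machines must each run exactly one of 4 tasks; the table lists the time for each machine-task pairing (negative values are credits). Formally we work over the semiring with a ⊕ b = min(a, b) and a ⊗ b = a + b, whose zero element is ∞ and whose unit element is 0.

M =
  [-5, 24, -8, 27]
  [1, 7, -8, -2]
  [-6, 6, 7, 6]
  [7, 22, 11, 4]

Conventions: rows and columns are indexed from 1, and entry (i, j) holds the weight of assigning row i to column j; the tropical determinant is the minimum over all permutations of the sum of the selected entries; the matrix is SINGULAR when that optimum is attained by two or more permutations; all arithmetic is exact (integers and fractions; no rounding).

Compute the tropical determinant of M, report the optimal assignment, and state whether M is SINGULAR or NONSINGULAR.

σ = (1, 2, 3, 4): (-5) + 7 + 7 + 4 = 13
σ = (1, 2, 4, 3): (-5) + 7 + 6 + 11 = 19
σ = (1, 3, 2, 4): (-5) + (-8) + 6 + 4 = -3
σ = (1, 3, 4, 2): (-5) + (-8) + 6 + 22 = 15
σ = (1, 4, 2, 3): (-5) + (-2) + 6 + 11 = 10
σ = (1, 4, 3, 2): (-5) + (-2) + 7 + 22 = 22
σ = (2, 1, 3, 4): 24 + 1 + 7 + 4 = 36
σ = (2, 1, 4, 3): 24 + 1 + 6 + 11 = 42
σ = (2, 3, 1, 4): 24 + (-8) + (-6) + 4 = 14
σ = (2, 3, 4, 1): 24 + (-8) + 6 + 7 = 29
σ = (2, 4, 1, 3): 24 + (-2) + (-6) + 11 = 27
σ = (2, 4, 3, 1): 24 + (-2) + 7 + 7 = 36
σ = (3, 1, 2, 4): (-8) + 1 + 6 + 4 = 3
σ = (3, 1, 4, 2): (-8) + 1 + 6 + 22 = 21
σ = (3, 2, 1, 4): (-8) + 7 + (-6) + 4 = -3
σ = (3, 2, 4, 1): (-8) + 7 + 6 + 7 = 12
σ = (3, 4, 1, 2): (-8) + (-2) + (-6) + 22 = 6
σ = (3, 4, 2, 1): (-8) + (-2) + 6 + 7 = 3
σ = (4, 1, 2, 3): 27 + 1 + 6 + 11 = 45
σ = (4, 1, 3, 2): 27 + 1 + 7 + 22 = 57
σ = (4, 2, 1, 3): 27 + 7 + (-6) + 11 = 39
σ = (4, 2, 3, 1): 27 + 7 + 7 + 7 = 48
σ = (4, 3, 1, 2): 27 + (-8) + (-6) + 22 = 35
σ = (4, 3, 2, 1): 27 + (-8) + 6 + 7 = 32
Optimal value attained by: σ = (1, 3, 2, 4).
Answer: det⊕(M) = -3; verdict: SINGULAR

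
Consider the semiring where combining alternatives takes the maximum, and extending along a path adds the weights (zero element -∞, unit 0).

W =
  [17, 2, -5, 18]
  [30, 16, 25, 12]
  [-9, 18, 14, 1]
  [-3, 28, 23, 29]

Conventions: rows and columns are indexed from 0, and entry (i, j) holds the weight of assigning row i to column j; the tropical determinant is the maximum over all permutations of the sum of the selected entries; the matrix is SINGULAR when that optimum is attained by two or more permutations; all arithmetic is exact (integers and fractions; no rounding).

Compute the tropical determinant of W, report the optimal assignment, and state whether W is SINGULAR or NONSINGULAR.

σ = (0, 1, 2, 3): 17 + 16 + 14 + 29 = 76
σ = (0, 1, 3, 2): 17 + 16 + 1 + 23 = 57
σ = (0, 2, 1, 3): 17 + 25 + 18 + 29 = 89
σ = (0, 2, 3, 1): 17 + 25 + 1 + 28 = 71
σ = (0, 3, 1, 2): 17 + 12 + 18 + 23 = 70
σ = (0, 3, 2, 1): 17 + 12 + 14 + 28 = 71
σ = (1, 0, 2, 3): 2 + 30 + 14 + 29 = 75
σ = (1, 0, 3, 2): 2 + 30 + 1 + 23 = 56
σ = (1, 2, 0, 3): 2 + 25 + (-9) + 29 = 47
σ = (1, 2, 3, 0): 2 + 25 + 1 + (-3) = 25
σ = (1, 3, 0, 2): 2 + 12 + (-9) + 23 = 28
σ = (1, 3, 2, 0): 2 + 12 + 14 + (-3) = 25
σ = (2, 0, 1, 3): (-5) + 30 + 18 + 29 = 72
σ = (2, 0, 3, 1): (-5) + 30 + 1 + 28 = 54
σ = (2, 1, 0, 3): (-5) + 16 + (-9) + 29 = 31
σ = (2, 1, 3, 0): (-5) + 16 + 1 + (-3) = 9
σ = (2, 3, 0, 1): (-5) + 12 + (-9) + 28 = 26
σ = (2, 3, 1, 0): (-5) + 12 + 18 + (-3) = 22
σ = (3, 0, 1, 2): 18 + 30 + 18 + 23 = 89
σ = (3, 0, 2, 1): 18 + 30 + 14 + 28 = 90
σ = (3, 1, 0, 2): 18 + 16 + (-9) + 23 = 48
σ = (3, 1, 2, 0): 18 + 16 + 14 + (-3) = 45
σ = (3, 2, 0, 1): 18 + 25 + (-9) + 28 = 62
σ = (3, 2, 1, 0): 18 + 25 + 18 + (-3) = 58
Optimal value attained by: σ = (3, 0, 2, 1).
Answer: det⊕(W) = 90; verdict: NONSINGULAR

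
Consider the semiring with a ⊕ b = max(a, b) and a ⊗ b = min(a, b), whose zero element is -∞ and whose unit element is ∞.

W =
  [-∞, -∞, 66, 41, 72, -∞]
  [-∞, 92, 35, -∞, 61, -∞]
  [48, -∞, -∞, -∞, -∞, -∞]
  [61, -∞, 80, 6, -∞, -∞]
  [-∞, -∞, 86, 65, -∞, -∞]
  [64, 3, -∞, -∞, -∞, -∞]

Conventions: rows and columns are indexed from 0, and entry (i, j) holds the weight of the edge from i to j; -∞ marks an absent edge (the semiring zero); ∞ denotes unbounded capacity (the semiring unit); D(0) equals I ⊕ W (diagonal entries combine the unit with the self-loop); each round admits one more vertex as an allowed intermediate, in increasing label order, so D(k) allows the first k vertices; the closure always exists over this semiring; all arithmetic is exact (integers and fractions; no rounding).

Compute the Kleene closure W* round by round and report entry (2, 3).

D(0):
  [∞, -∞, 66, 41, 72, -∞]
  [-∞, ∞, 35, -∞, 61, -∞]
  [48, -∞, ∞, -∞, -∞, -∞]
  [61, -∞, 80, ∞, -∞, -∞]
  [-∞, -∞, 86, 65, ∞, -∞]
  [64, 3, -∞, -∞, -∞, ∞]
D(1):
  [∞, -∞, 66, 41, 72, -∞]
  [-∞, ∞, 35, -∞, 61, -∞]
  [48, -∞, ∞, 41, 48, -∞]
  [61, -∞, 80, ∞, 61, -∞]
  [-∞, -∞, 86, 65, ∞, -∞]
  [64, 3, 64, 41, 64, ∞]
D(2):
  [∞, -∞, 66, 41, 72, -∞]
  [-∞, ∞, 35, -∞, 61, -∞]
  [48, -∞, ∞, 41, 48, -∞]
  [61, -∞, 80, ∞, 61, -∞]
  [-∞, -∞, 86, 65, ∞, -∞]
  [64, 3, 64, 41, 64, ∞]
D(3):
  [∞, -∞, 66, 41, 72, -∞]
  [35, ∞, 35, 35, 61, -∞]
  [48, -∞, ∞, 41, 48, -∞]
  [61, -∞, 80, ∞, 61, -∞]
  [48, -∞, 86, 65, ∞, -∞]
  [64, 3, 64, 41, 64, ∞]
D(4):
  [∞, -∞, 66, 41, 72, -∞]
  [35, ∞, 35, 35, 61, -∞]
  [48, -∞, ∞, 41, 48, -∞]
  [61, -∞, 80, ∞, 61, -∞]
  [61, -∞, 86, 65, ∞, -∞]
  [64, 3, 64, 41, 64, ∞]
D(5):
  [∞, -∞, 72, 65, 72, -∞]
  [61, ∞, 61, 61, 61, -∞]
  [48, -∞, ∞, 48, 48, -∞]
  [61, -∞, 80, ∞, 61, -∞]
  [61, -∞, 86, 65, ∞, -∞]
  [64, 3, 64, 64, 64, ∞]
D(6):
  [∞, -∞, 72, 65, 72, -∞]
  [61, ∞, 61, 61, 61, -∞]
  [48, -∞, ∞, 48, 48, -∞]
  [61, -∞, 80, ∞, 61, -∞]
  [61, -∞, 86, 65, ∞, -∞]
  [64, 3, 64, 64, 64, ∞]
Answer: W*[2][3] = 48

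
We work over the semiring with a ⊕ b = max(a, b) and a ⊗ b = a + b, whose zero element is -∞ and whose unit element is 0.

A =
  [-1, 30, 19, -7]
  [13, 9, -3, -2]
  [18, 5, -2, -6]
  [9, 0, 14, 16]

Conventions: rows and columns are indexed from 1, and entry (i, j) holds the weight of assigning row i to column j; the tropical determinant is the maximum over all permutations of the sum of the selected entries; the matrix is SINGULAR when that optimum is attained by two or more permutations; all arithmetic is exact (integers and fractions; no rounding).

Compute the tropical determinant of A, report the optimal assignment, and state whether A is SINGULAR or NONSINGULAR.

σ = (1, 2, 3, 4): (-1) + 9 + (-2) + 16 = 22
σ = (1, 2, 4, 3): (-1) + 9 + (-6) + 14 = 16
σ = (1, 3, 2, 4): (-1) + (-3) + 5 + 16 = 17
σ = (1, 3, 4, 2): (-1) + (-3) + (-6) + 0 = -10
σ = (1, 4, 2, 3): (-1) + (-2) + 5 + 14 = 16
σ = (1, 4, 3, 2): (-1) + (-2) + (-2) + 0 = -5
σ = (2, 1, 3, 4): 30 + 13 + (-2) + 16 = 57
σ = (2, 1, 4, 3): 30 + 13 + (-6) + 14 = 51
σ = (2, 3, 1, 4): 30 + (-3) + 18 + 16 = 61
σ = (2, 3, 4, 1): 30 + (-3) + (-6) + 9 = 30
σ = (2, 4, 1, 3): 30 + (-2) + 18 + 14 = 60
σ = (2, 4, 3, 1): 30 + (-2) + (-2) + 9 = 35
σ = (3, 1, 2, 4): 19 + 13 + 5 + 16 = 53
σ = (3, 1, 4, 2): 19 + 13 + (-6) + 0 = 26
σ = (3, 2, 1, 4): 19 + 9 + 18 + 16 = 62
σ = (3, 2, 4, 1): 19 + 9 + (-6) + 9 = 31
σ = (3, 4, 1, 2): 19 + (-2) + 18 + 0 = 35
σ = (3, 4, 2, 1): 19 + (-2) + 5 + 9 = 31
σ = (4, 1, 2, 3): (-7) + 13 + 5 + 14 = 25
σ = (4, 1, 3, 2): (-7) + 13 + (-2) + 0 = 4
σ = (4, 2, 1, 3): (-7) + 9 + 18 + 14 = 34
σ = (4, 2, 3, 1): (-7) + 9 + (-2) + 9 = 9
σ = (4, 3, 1, 2): (-7) + (-3) + 18 + 0 = 8
σ = (4, 3, 2, 1): (-7) + (-3) + 5 + 9 = 4
Optimal value attained by: σ = (3, 2, 1, 4).
Answer: det⊕(A) = 62; verdict: NONSINGULAR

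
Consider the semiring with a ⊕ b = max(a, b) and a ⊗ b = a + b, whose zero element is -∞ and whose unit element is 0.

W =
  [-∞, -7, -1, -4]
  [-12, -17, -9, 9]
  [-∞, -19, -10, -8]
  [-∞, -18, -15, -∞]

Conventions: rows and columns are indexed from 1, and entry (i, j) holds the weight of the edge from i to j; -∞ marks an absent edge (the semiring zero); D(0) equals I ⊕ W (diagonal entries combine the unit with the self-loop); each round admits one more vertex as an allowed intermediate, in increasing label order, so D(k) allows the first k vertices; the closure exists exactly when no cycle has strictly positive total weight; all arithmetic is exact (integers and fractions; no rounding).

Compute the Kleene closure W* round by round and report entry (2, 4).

D(0):
  [0, -7, -1, -4]
  [-12, 0, -9, 9]
  [-∞, -19, 0, -8]
  [-∞, -18, -15, 0]
D(1):
  [0, -7, -1, -4]
  [-12, 0, -9, 9]
  [-∞, -19, 0, -8]
  [-∞, -18, -15, 0]
D(2):
  [0, -7, -1, 2]
  [-12, 0, -9, 9]
  [-31, -19, 0, -8]
  [-30, -18, -15, 0]
D(3):
  [0, -7, -1, 2]
  [-12, 0, -9, 9]
  [-31, -19, 0, -8]
  [-30, -18, -15, 0]
D(4):
  [0, -7, -1, 2]
  [-12, 0, -6, 9]
  [-31, -19, 0, -8]
  [-30, -18, -15, 0]
Answer: W*[2][4] = 9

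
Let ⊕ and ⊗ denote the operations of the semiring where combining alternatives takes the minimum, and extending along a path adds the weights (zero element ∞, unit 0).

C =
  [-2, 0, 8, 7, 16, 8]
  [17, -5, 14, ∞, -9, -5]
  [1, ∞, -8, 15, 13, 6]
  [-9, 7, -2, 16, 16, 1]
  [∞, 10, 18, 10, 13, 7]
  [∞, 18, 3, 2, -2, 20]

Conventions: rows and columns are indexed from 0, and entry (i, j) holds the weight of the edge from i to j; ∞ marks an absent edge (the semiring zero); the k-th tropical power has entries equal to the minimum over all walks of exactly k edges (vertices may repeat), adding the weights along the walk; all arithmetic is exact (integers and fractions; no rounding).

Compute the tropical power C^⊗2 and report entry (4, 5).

C^⊗2:
  [-4, -5, 0, 5, -9, -5]
  [12, -10, -2, -3, -14, -10]
  [-7, 1, -16, 7, 4, -2]
  [-11, -9, -10, -2, -2, -1]
  [1, 5, 8, 9, 1, 5]
  [-7, 8, -5, 8, 9, 3]
Key observation: the optimum is the walk 4->1->5, with weight 10 + (-5) = 5.
Optimal value attained by: walk 4->1->5.
Answer: (C^⊗2)[4][5] = 5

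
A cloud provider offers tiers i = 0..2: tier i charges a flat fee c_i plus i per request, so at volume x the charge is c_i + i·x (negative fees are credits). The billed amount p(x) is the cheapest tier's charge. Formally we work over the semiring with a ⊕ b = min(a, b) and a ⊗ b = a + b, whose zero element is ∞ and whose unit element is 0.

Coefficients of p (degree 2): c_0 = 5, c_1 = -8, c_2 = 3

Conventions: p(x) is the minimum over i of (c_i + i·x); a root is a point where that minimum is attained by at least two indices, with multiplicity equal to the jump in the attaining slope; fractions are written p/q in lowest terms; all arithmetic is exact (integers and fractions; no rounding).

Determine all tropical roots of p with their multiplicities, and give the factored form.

hull edge (i=0, c=5) to (i=1, c=-8): slope -13, span 1
hull edge (i=1, c=-8) to (i=2, c=3): slope 11, span 1
Factored form: p(x) = 3 ⊗ (x ⊕ (-11)) ⊗ (x ⊕ 13)
Answer: roots = -11 (mult 1), 13 (mult 1)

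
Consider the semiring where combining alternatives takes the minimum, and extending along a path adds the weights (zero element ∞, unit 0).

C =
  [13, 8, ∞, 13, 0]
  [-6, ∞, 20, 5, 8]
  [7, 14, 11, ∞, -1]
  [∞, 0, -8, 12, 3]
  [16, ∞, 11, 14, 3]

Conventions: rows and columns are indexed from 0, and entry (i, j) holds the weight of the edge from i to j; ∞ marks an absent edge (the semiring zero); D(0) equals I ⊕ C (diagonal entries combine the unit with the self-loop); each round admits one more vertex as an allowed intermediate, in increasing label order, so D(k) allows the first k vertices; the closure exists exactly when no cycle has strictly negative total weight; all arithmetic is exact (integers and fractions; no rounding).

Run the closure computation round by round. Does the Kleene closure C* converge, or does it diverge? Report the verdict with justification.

D(0):
  [0, 8, ∞, 13, 0]
  [-6, 0, 20, 5, 8]
  [7, 14, 0, ∞, -1]
  [∞, 0, -8, 0, 3]
  [16, ∞, 11, 14, 0]
D(1):
  [0, 8, ∞, 13, 0]
  [-6, 0, 20, 5, -6]
  [7, 14, 0, 20, -1]
  [∞, 0, -8, 0, 3]
  [16, 24, 11, 14, 0]
D(2):
  [0, 8, 28, 13, 0]
  [-6, 0, 20, 5, -6]
  [7, 14, 0, 19, -1]
  [-6, 0, -8, 0, -6]
  [16, 24, 11, 14, 0]
D(3):
  [0, 8, 28, 13, 0]
  [-6, 0, 20, 5, -6]
  [7, 14, 0, 19, -1]
  [-6, 0, -8, 0, -9]
  [16, 24, 11, 14, 0]
D(4):
  [0, 8, 5, 13, 0]
  [-6, 0, -3, 5, -6]
  [7, 14, 0, 19, -1]
  [-6, 0, -8, 0, -9]
  [8, 14, 6, 14, 0]
D(5):
  [0, 8, 5, 13, 0]
  [-6, 0, -3, 5, -6]
  [7, 13, 0, 13, -1]
  [-6, 0, -8, 0, -9]
  [8, 14, 6, 14, 0]
Key observation: every diagonal entry stays at the unit through all rounds, so no improving cycle exists.
Answer: CONVERGES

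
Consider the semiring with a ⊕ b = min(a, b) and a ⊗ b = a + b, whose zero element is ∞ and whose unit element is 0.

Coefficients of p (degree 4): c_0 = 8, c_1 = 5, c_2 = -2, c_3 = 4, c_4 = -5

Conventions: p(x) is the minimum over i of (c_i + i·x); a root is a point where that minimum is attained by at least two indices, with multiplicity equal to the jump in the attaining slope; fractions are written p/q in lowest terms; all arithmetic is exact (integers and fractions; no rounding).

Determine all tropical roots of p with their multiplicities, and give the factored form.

hull edge (i=0, c=8) to (i=2, c=-2): slope -5, span 2
hull edge (i=2, c=-2) to (i=4, c=-5): slope -3/2, span 2
Factored form: p(x) = -5 ⊗ (x ⊕ 3/2) ⊗ (x ⊕ 3/2) ⊗ (x ⊕ 5) ⊗ (x ⊕ 5)
Answer: roots = 3/2 (mult 2), 5 (mult 2)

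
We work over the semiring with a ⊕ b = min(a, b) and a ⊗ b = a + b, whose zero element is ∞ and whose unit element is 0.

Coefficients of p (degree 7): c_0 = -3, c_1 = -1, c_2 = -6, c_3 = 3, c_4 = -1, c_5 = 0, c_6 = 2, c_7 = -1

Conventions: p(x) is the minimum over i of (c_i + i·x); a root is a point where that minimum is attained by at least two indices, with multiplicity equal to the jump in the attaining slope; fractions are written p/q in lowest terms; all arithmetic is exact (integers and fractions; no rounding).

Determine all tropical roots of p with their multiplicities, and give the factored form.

hull edge (i=0, c=-3) to (i=2, c=-6): slope -3/2, span 2
hull edge (i=2, c=-6) to (i=7, c=-1): slope 1, span 5
Factored form: p(x) = -1 ⊗ (x ⊕ (-1)) ⊗ (x ⊕ (-1)) ⊗ (x ⊕ (-1)) ⊗ (x ⊕ (-1)) ⊗ (x ⊕ (-1)) ⊗ (x ⊕ 3/2) ⊗ (x ⊕ 3/2)
Answer: roots = -1 (mult 5), 3/2 (mult 2)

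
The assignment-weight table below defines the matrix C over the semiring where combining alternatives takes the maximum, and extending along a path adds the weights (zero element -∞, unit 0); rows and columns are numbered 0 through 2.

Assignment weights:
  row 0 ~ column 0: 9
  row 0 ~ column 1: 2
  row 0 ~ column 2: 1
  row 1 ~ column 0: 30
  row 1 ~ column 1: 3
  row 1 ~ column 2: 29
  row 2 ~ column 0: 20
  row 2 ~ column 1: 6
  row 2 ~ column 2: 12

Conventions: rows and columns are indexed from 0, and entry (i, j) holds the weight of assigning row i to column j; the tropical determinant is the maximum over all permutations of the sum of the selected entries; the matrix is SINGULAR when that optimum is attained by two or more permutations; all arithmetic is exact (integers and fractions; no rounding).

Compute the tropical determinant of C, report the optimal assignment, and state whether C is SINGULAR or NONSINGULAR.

σ = (0, 1, 2): 9 + 3 + 12 = 24
σ = (0, 2, 1): 9 + 29 + 6 = 44
σ = (1, 0, 2): 2 + 30 + 12 = 44
σ = (1, 2, 0): 2 + 29 + 20 = 51
σ = (2, 0, 1): 1 + 30 + 6 = 37
σ = (2, 1, 0): 1 + 3 + 20 = 24
Optimal value attained by: σ = (1, 2, 0).
Answer: det⊕(C) = 51; verdict: NONSINGULAR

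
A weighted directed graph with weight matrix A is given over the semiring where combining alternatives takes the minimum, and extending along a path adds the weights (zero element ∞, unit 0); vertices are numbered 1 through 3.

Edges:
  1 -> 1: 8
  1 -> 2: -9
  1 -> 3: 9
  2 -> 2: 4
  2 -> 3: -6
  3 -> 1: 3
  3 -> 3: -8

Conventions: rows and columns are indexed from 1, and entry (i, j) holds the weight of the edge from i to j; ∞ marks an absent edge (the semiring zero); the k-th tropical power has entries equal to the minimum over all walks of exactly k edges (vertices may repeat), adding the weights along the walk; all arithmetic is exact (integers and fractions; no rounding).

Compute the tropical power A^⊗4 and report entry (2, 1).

A^⊗2:
  [12, -5, -15]
  [-3, 8, -14]
  [-5, -6, -16]
A^⊗3:
  [-12, -1, -23]
  [-11, -12, -22]
  [-13, -14, -24]
A^⊗4:
  [-20, -21, -31]
  [-19, -20, -30]
  [-21, -22, -32]
Key observation: the optimum is the walk 2->3->3->3->1, with weight (-6) + (-8) + (-8) + 3 = -19.
Optimal value attained by: walk 2->3->3->3->1.
Answer: (A^⊗4)[2][1] = -19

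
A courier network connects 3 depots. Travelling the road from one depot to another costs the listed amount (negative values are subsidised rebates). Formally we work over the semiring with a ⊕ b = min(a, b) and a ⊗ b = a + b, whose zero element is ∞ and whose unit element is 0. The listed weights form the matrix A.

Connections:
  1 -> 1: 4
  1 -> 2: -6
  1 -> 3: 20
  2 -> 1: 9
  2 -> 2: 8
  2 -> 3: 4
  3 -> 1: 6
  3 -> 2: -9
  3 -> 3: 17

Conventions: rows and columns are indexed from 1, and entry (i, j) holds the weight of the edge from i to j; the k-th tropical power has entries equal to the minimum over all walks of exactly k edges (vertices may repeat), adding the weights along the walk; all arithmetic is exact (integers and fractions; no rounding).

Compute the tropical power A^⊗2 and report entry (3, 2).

A^⊗2:
  [3, -2, -2]
  [10, -5, 12]
  [0, -1, -5]
Key observation: the optimum is the walk 3->2->2, with weight (-9) + 8 = -1.
Optimal value attained by: walk 3->2->2.
Answer: (A^⊗2)[3][2] = -1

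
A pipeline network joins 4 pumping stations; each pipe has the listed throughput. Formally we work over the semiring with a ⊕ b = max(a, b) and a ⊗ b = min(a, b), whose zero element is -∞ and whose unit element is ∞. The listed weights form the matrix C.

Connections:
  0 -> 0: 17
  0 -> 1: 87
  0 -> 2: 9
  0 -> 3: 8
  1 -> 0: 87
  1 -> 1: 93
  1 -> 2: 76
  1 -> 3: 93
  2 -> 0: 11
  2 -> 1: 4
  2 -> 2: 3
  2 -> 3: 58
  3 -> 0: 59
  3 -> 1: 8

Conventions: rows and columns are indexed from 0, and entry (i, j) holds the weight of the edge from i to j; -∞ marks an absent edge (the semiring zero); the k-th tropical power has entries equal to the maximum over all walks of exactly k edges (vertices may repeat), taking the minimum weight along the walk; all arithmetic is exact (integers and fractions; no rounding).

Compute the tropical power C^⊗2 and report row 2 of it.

C^⊗2:
  [87, 87, 76, 87]
  [87, 93, 76, 93]
  [58, 11, 9, 8]
  [17, 59, 9, 8]
Answer: row 2 of C^⊗2 = [58, 11, 9, 8]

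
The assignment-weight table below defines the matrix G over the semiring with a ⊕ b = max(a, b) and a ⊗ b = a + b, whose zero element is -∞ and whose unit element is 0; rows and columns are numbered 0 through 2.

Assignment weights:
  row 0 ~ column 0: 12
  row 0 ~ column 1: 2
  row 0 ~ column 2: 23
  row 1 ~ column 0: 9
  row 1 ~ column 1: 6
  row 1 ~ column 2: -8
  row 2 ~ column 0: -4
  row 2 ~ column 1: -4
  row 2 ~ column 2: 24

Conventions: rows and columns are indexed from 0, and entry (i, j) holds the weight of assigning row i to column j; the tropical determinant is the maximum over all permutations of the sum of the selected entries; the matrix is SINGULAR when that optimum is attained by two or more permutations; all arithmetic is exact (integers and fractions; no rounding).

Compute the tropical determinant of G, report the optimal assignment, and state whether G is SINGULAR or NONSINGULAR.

σ = (0, 1, 2): 12 + 6 + 24 = 42
σ = (0, 2, 1): 12 + (-8) + (-4) = 0
σ = (1, 0, 2): 2 + 9 + 24 = 35
σ = (1, 2, 0): 2 + (-8) + (-4) = -10
σ = (2, 0, 1): 23 + 9 + (-4) = 28
σ = (2, 1, 0): 23 + 6 + (-4) = 25
Optimal value attained by: σ = (0, 1, 2).
Answer: det⊕(G) = 42; verdict: NONSINGULAR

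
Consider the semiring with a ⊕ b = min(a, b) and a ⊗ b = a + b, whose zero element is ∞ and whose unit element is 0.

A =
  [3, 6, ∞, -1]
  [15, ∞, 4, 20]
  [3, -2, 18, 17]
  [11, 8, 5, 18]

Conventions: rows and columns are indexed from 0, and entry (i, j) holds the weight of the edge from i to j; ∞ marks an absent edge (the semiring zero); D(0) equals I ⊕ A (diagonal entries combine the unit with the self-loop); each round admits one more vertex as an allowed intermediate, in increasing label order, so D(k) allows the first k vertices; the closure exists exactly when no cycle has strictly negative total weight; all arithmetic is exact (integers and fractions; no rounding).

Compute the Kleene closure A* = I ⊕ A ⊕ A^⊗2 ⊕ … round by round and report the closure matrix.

D(0):
  [0, 6, ∞, -1]
  [15, 0, 4, 20]
  [3, -2, 0, 17]
  [11, 8, 5, 0]
D(1):
  [0, 6, ∞, -1]
  [15, 0, 4, 14]
  [3, -2, 0, 2]
  [11, 8, 5, 0]
D(2):
  [0, 6, 10, -1]
  [15, 0, 4, 14]
  [3, -2, 0, 2]
  [11, 8, 5, 0]
D(3):
  [0, 6, 10, -1]
  [7, 0, 4, 6]
  [3, -2, 0, 2]
  [8, 3, 5, 0]
D(4):
  [0, 2, 4, -1]
  [7, 0, 4, 6]
  [3, -2, 0, 2]
  [8, 3, 5, 0]
Answer: A* = [[0, 2, 4, -1], [7, 0, 4, 6], [3, -2, 0, 2], [8, 3, 5, 0]]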